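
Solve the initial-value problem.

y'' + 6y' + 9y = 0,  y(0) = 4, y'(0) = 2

General solution: y = (C₁ + C₂x)e^(-3x)
Repeated root r = -3
Applying ICs: C₁ = 4, C₂ = 14
Particular solution: y = (4 + 14x)e^(-3x)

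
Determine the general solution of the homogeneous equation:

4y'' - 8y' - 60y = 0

Characteristic equation: 4r² - 8r - 60 = 0
Divide by 4: r² - 2r - 15 = 0
Roots: r = 5, -3 (distinct real)
General solution: y = C₁e^(5x) + C₂e^(-3x)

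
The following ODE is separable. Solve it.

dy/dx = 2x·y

Separating variables and integrating:
ln|y| = x^2 + C

General solution: y = Ce^(x^2)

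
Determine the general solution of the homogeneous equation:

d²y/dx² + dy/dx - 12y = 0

Characteristic equation: r² + r - 12 = 0
Roots: r = 3, -4 (distinct real)
General solution: y = C₁e^(3x) + C₂e^(-4x)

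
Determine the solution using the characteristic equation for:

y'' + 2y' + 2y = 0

Characteristic equation: r² + 2r + 2 = 0
Roots: r = -1 ± i (complex conjugates)
General solution: y = e^(-x)(C₁cos(x) + C₂sin(x))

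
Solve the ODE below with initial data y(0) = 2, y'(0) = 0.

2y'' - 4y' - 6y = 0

General solution: y = C₁e^(3x) + C₂e^(-x)
Applying ICs: C₁ = 1/2, C₂ = 3/2
Particular solution: y = (1/2)e^(3x) + (3/2)e^(-x)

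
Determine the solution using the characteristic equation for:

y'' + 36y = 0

Characteristic equation: r² + 36 = 0
Roots: r = ±6i (complex conjugates)
General solution: y = C₁cos(6x) + C₂sin(6x)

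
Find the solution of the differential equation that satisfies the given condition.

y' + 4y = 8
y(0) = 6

General solution: y = 2 + Ce^(-4x)
Applying y(0) = 6: C = 6 - 2 = 4
Particular solution: y = 2 + 4e^(-4x)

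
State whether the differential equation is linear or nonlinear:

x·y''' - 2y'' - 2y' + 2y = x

Linear (y and its derivatives appear to the first power only, no products of y terms)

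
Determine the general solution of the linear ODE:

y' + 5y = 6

Using integrating factor method:

General solution: y = 6/5 + Ce^(-5x)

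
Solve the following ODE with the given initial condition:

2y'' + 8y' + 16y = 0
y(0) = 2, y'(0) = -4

General solution: y = e^(-2x)(C₁cos(2x) + C₂sin(2x))
Complex roots r = -2 ± 2i
Applying ICs: C₁ = 2, C₂ = 0
Particular solution: y = e^(-2x)(2cos(2x))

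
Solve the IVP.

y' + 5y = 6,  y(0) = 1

General solution: y = 6/5 + Ce^(-5x)
Applying y(0) = 1: C = 1 - 6/5 = -1/5
Particular solution: y = 6/5 - (1/5)e^(-5x)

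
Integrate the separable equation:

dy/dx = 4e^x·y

Separating variables and integrating:
ln|y| = 4e^x + C

General solution: y = Ce^(4e^x)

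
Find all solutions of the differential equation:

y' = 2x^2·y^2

Separating variables and integrating:
-1/y = 2x^3/3 + C

General solution: y^-1 = (-2/3)x^3 + C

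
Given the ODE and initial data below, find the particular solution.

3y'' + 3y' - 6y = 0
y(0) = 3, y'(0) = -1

General solution: y = C₁e^x + C₂e^(-2x)
Applying ICs: C₁ = 5/3, C₂ = 4/3
Particular solution: y = (5/3)e^x + (4/3)e^(-2x)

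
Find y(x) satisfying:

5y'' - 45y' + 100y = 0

Characteristic equation: 5r² - 45r + 100 = 0
Divide by 5: r² - 9r + 20 = 0
Roots: r = 4, 5 (distinct real)
General solution: y = C₁e^(4x) + C₂e^(5x)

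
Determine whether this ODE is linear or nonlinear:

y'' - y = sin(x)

Linear (y and its derivatives appear to the first power only, no products of y terms)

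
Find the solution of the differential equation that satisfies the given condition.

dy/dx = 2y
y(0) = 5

General solution: y = Ce^(2x)
Applying IC y(0) = 5:
Particular solution: y = 5e^(2x)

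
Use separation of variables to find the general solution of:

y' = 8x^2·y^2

Separating variables and integrating:
-1/y = 8x^3/3 + C

General solution: y^-1 = (-8/3)x^3 + C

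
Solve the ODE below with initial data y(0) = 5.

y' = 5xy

General solution: y = Ce^(5x²/2)
Applying IC y(0) = 5:
Particular solution: y = 5e^(5x²/2)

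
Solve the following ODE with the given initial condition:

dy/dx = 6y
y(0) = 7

General solution: y = Ce^(6x)
Applying IC y(0) = 7:
Particular solution: y = 7e^(6x)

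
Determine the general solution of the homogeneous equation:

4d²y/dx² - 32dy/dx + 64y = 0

Characteristic equation: 4r² - 32r + 64 = 0
Divide by 4: r² - 8r + 16 = 0
Factored: (r - 4)² = 0
Repeated root: r = 4
General solution: y = (C₁ + C₂x)e^(4x)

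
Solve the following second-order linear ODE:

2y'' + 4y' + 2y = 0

Characteristic equation: 2r² + 4r + 2 = 0
Divide by 2: r² + 2r + 1 = 0
Factored: (r + 1)² = 0
Repeated root: r = -1
General solution: y = (C₁ + C₂x)e^(-x)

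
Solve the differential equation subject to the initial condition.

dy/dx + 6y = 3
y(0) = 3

General solution: y = 1/2 + Ce^(-6x)
Applying y(0) = 3: C = 3 - 1/2 = 5/2
Particular solution: y = 1/2 + (5/2)e^(-6x)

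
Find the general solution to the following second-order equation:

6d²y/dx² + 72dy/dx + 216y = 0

Characteristic equation: 6r² + 72r + 216 = 0
Divide by 6: r² + 12r + 36 = 0
Factored: (r + 6)² = 0
Repeated root: r = -6
General solution: y = (C₁ + C₂x)e^(-6x)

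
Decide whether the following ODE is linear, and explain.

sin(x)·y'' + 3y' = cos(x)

Linear (y and its derivatives appear to the first power only, no products of y terms)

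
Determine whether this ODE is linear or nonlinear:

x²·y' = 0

Linear (y and its derivatives appear to the first power only, no products of y terms)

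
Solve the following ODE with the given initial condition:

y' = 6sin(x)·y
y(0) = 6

General solution: y = Ce^(-6cos(x))
Applying IC y(0) = 6:
Particular solution: y = 6e^(6(1-cos(x)))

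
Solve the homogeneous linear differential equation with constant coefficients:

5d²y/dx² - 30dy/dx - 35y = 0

Characteristic equation: 5r² - 30r - 35 = 0
Divide by 5: r² - 6r - 7 = 0
Roots: r = 7, -1 (distinct real)
General solution: y = C₁e^(7x) + C₂e^(-x)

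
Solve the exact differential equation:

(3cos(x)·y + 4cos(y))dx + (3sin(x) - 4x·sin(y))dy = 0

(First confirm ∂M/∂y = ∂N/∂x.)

Verify exactness: ∂M/∂y = ∂N/∂x ✓
Find F(x,y) such that ∂F/∂x = M, ∂F/∂y = N
Solution: 3sin(x)·y + 4x·cos(y) = C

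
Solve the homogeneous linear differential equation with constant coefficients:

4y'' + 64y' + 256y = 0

Characteristic equation: 4r² + 64r + 256 = 0
Divide by 4: r² + 16r + 64 = 0
Factored: (r + 8)² = 0
Repeated root: r = -8
General solution: y = (C₁ + C₂x)e^(-8x)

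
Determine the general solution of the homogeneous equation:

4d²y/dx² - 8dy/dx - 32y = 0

Characteristic equation: 4r² - 8r - 32 = 0
Divide by 4: r² - 2r - 8 = 0
Roots: r = 4, -2 (distinct real)
General solution: y = C₁e^(4x) + C₂e^(-2x)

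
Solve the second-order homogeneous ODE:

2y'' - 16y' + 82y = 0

Characteristic equation: 2r² - 16r + 82 = 0
Divide by 2: r² - 8r + 41 = 0
Roots: r = 4 ± 5i (complex conjugates)
General solution: y = e^(4x)(C₁cos(5x) + C₂sin(5x))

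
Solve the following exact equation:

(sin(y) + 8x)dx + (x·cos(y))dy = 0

Verify exactness: ∂M/∂y = ∂N/∂x ✓
Find F(x,y) such that ∂F/∂x = M, ∂F/∂y = N
Solution: x·sin(y) + 4x² = C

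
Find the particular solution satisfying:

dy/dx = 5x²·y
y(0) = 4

General solution: y = Ce^(5x³/3)
Applying IC y(0) = 4:
Particular solution: y = 4e^(5x³/3)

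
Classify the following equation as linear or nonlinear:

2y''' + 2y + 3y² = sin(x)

Nonlinear (y² term)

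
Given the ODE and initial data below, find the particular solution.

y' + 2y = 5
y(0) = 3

General solution: y = 5/2 + Ce^(-2x)
Applying y(0) = 3: C = 3 - 5/2 = 1/2
Particular solution: y = 5/2 + (1/2)e^(-2x)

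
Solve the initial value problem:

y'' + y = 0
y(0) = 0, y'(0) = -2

General solution: y = C₁cos(x) + C₂sin(x)
Complex roots r = ±i
Applying ICs: C₁ = 0, C₂ = -2
Particular solution: y = -2sin(x)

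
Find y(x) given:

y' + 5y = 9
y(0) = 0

General solution: y = 9/5 + Ce^(-5x)
Applying y(0) = 0: C = 0 - 9/5 = -9/5
Particular solution: y = 9/5 - (9/5)e^(-5x)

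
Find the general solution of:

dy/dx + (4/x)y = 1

Using integrating factor method:

General solution: y = (1/5)x + Cx^(-4)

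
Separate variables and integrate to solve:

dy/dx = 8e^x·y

Separating variables and integrating:
ln|y| = 8e^x + C

General solution: y = Ce^(8e^x)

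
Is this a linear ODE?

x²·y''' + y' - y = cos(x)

Yes. Linear (y and its derivatives appear to the first power only, no products of y terms)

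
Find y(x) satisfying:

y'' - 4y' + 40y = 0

Characteristic equation: r² - 4r + 40 = 0
Roots: r = 2 ± 6i (complex conjugates)
General solution: y = e^(2x)(C₁cos(6x) + C₂sin(6x))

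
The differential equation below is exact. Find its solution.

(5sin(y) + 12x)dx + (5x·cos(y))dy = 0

Verify exactness: ∂M/∂y = ∂N/∂x ✓
Find F(x,y) such that ∂F/∂x = M, ∂F/∂y = N
Solution: 5x·sin(y) + 6x² = C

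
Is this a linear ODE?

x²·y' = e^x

Yes. Linear (y and its derivatives appear to the first power only, no products of y terms)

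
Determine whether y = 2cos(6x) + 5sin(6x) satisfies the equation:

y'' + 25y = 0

Verification:
y'' = -72cos(6x) - 180sin(6x)
y'' + 25y ≠ 0 (frequency mismatch: got 36 instead of 25)

No, it is not a solution.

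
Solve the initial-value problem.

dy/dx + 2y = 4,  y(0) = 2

General solution: y = 2 + Ce^(-2x)
Applying y(0) = 2: C = 2 - 2 = 0
Particular solution: y = 2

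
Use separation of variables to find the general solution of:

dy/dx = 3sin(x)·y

Separating variables and integrating:
ln|y| = -3cos(x) + C

General solution: y = Ce^(-3cos(x))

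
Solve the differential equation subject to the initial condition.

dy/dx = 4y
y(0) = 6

General solution: y = Ce^(4x)
Applying IC y(0) = 6:
Particular solution: y = 6e^(4x)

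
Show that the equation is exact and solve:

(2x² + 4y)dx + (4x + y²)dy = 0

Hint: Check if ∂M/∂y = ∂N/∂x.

Verify exactness: ∂M/∂y = ∂N/∂x ✓
Find F(x,y) such that ∂F/∂x = M, ∂F/∂y = N
Solution: 2x³/3 + 4xy + y³/3 = C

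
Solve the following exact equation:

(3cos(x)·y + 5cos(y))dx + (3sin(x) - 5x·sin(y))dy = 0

Verify exactness: ∂M/∂y = ∂N/∂x ✓
Find F(x,y) such that ∂F/∂x = M, ∂F/∂y = N
Solution: 3sin(x)·y + 5x·cos(y) = C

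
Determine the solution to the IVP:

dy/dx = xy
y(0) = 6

General solution: y = Ce^(x²/2)
Applying IC y(0) = 6:
Particular solution: y = 6e^(x²/2)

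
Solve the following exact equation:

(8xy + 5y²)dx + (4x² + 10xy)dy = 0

Verify exactness: ∂M/∂y = ∂N/∂x ✓
Find F(x,y) such that ∂F/∂x = M, ∂F/∂y = N
Solution: 4x²y + 5xy² = C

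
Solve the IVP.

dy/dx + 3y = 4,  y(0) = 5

General solution: y = 4/3 + Ce^(-3x)
Applying y(0) = 5: C = 5 - 4/3 = 11/3
Particular solution: y = 4/3 + (11/3)e^(-3x)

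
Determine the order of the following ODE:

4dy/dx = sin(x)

The order is 1 (highest derivative is of order 1).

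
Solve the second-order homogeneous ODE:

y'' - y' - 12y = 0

Characteristic equation: r² - r - 12 = 0
Roots: r = 4, -3 (distinct real)
General solution: y = C₁e^(4x) + C₂e^(-3x)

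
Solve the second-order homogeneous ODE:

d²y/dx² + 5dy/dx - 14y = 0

Characteristic equation: r² + 5r - 14 = 0
Roots: r = 2, -7 (distinct real)
General solution: y = C₁e^(2x) + C₂e^(-7x)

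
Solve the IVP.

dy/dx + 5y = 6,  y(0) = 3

General solution: y = 6/5 + Ce^(-5x)
Applying y(0) = 3: C = 3 - 6/5 = 9/5
Particular solution: y = 6/5 + (9/5)e^(-5x)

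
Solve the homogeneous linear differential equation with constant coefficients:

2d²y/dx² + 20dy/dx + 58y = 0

Characteristic equation: 2r² + 20r + 58 = 0
Divide by 2: r² + 10r + 29 = 0
Roots: r = -5 ± 2i (complex conjugates)
General solution: y = e^(-5x)(C₁cos(2x) + C₂sin(2x))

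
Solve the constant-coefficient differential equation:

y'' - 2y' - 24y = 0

Characteristic equation: r² - 2r - 24 = 0
Roots: r = 6, -4 (distinct real)
General solution: y = C₁e^(6x) + C₂e^(-4x)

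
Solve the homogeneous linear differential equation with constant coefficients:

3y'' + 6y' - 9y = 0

Characteristic equation: 3r² + 6r - 9 = 0
Divide by 3: r² + 2r - 3 = 0
Roots: r = 1, -3 (distinct real)
General solution: y = C₁e^x + C₂e^(-3x)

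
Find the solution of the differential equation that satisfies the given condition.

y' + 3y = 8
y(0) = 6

General solution: y = 8/3 + Ce^(-3x)
Applying y(0) = 6: C = 6 - 8/3 = 10/3
Particular solution: y = 8/3 + (10/3)e^(-3x)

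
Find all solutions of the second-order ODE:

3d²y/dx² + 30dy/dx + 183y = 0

Characteristic equation: 3r² + 30r + 183 = 0
Divide by 3: r² + 10r + 61 = 0
Roots: r = -5 ± 6i (complex conjugates)
General solution: y = e^(-5x)(C₁cos(6x) + C₂sin(6x))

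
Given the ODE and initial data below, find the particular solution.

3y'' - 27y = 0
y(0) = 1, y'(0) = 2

General solution: y = C₁e^(3x) + C₂e^(-3x)
Applying ICs: C₁ = 5/6, C₂ = 1/6
Particular solution: y = (5/6)e^(3x) + (1/6)e^(-3x)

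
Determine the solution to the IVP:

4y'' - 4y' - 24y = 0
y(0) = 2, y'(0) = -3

General solution: y = C₁e^(3x) + C₂e^(-2x)
Applying ICs: C₁ = 1/5, C₂ = 9/5
Particular solution: y = (1/5)e^(3x) + (9/5)e^(-2x)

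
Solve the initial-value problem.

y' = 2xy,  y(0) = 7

General solution: y = Ce^(x²)
Applying IC y(0) = 7:
Particular solution: y = 7e^(x²)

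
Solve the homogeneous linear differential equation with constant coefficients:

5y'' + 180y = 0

Characteristic equation: 5r² + 180 = 0
Divide by 5: r² + 36 = 0
Roots: r = ±6i (complex conjugates)
General solution: y = C₁cos(6x) + C₂sin(6x)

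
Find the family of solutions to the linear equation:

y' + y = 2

Using integrating factor method:

General solution: y = 2 + Ce^(-x)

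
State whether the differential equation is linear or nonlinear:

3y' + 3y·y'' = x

Nonlinear (y·y'' term)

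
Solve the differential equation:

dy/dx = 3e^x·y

Separating variables and integrating:
ln|y| = 3e^x + C

General solution: y = Ce^(3e^x)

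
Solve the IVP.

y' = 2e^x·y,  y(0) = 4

General solution: y = Ce^(2e^x)
Applying IC y(0) = 4:
Particular solution: y = 4e^(2(e^x - 1))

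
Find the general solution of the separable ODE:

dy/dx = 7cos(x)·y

Separating variables and integrating:
ln|y| = 7sin(x) + C

General solution: y = Ce^(7sin(x))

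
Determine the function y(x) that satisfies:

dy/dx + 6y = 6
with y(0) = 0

General solution: y = 1 + Ce^(-6x)
Applying y(0) = 0: C = 0 - 1 = -1
Particular solution: y = 1 - e^(-6x)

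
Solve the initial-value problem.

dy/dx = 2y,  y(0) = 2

General solution: y = Ce^(2x)
Applying IC y(0) = 2:
Particular solution: y = 2e^(2x)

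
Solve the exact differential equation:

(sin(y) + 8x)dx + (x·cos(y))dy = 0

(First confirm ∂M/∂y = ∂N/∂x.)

Verify exactness: ∂M/∂y = ∂N/∂x ✓
Find F(x,y) such that ∂F/∂x = M, ∂F/∂y = N
Solution: x·sin(y) + 4x² = C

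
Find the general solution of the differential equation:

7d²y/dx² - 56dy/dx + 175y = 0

Characteristic equation: 7r² - 56r + 175 = 0
Divide by 7: r² - 8r + 25 = 0
Roots: r = 4 ± 3i (complex conjugates)
General solution: y = e^(4x)(C₁cos(3x) + C₂sin(3x))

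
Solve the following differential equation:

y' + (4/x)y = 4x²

Using integrating factor method:

General solution: y = (4/7)x^3 + Cx^(-4)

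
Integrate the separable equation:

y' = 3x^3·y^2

Separating variables and integrating:
-1/y = 3x^4/4 + C

General solution: y^-1 = (-3/4)x^4 + C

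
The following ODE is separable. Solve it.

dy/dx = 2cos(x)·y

Separating variables and integrating:
ln|y| = 2sin(x) + C

General solution: y = Ce^(2sin(x))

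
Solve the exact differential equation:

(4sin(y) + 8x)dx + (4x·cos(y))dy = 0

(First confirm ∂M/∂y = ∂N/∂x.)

Verify exactness: ∂M/∂y = ∂N/∂x ✓
Find F(x,y) such that ∂F/∂x = M, ∂F/∂y = N
Solution: 4x·sin(y) + 4x² = C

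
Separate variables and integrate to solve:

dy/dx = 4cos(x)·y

Separating variables and integrating:
ln|y| = 4sin(x) + C

General solution: y = Ce^(4sin(x))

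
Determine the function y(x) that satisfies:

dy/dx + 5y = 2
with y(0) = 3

General solution: y = 2/5 + Ce^(-5x)
Applying y(0) = 3: C = 3 - 2/5 = 13/5
Particular solution: y = 2/5 + (13/5)e^(-5x)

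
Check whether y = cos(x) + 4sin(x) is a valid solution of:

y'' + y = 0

Verification:
y'' = -cos(x) - 4sin(x)
y'' + y = 0 ✓

Yes, it is a solution.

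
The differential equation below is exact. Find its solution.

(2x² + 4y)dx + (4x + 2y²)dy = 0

Verify exactness: ∂M/∂y = ∂N/∂x ✓
Find F(x,y) such that ∂F/∂x = M, ∂F/∂y = N
Solution: 2x³/3 + 4xy + 2y³/3 = C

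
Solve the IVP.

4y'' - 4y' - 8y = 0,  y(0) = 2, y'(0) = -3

General solution: y = C₁e^(2x) + C₂e^(-x)
Applying ICs: C₁ = -1/3, C₂ = 7/3
Particular solution: y = -(1/3)e^(2x) + (7/3)e^(-x)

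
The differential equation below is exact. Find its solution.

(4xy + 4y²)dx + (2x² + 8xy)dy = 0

Verify exactness: ∂M/∂y = ∂N/∂x ✓
Find F(x,y) such that ∂F/∂x = M, ∂F/∂y = N
Solution: 2x²y + 4xy² = C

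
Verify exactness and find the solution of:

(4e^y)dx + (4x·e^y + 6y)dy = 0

Verify exactness: ∂M/∂y = ∂N/∂x ✓
Find F(x,y) such that ∂F/∂x = M, ∂F/∂y = N
Solution: 4x·e^y + 3y² = C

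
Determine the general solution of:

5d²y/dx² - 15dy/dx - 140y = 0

Characteristic equation: 5r² - 15r - 140 = 0
Divide by 5: r² - 3r - 28 = 0
Roots: r = 7, -4 (distinct real)
General solution: y = C₁e^(7x) + C₂e^(-4x)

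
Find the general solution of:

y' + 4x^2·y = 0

Using integrating factor method:

General solution: y = Ce^(-4x^3/3)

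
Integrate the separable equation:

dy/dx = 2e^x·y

Separating variables and integrating:
ln|y| = 2e^x + C

General solution: y = Ce^(2e^x)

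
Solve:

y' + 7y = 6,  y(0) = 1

General solution: y = 6/7 + Ce^(-7x)
Applying y(0) = 1: C = 1 - 6/7 = 1/7
Particular solution: y = 6/7 + (1/7)e^(-7x)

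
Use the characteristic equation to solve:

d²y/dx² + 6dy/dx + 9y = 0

Characteristic equation: r² + 6r + 9 = 0
Factored: (r + 3)² = 0
Repeated root: r = -3
General solution: y = (C₁ + C₂x)e^(-3x)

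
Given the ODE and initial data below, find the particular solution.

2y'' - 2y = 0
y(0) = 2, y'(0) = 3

General solution: y = C₁e^x + C₂e^(-x)
Applying ICs: C₁ = 5/2, C₂ = -1/2
Particular solution: y = (5/2)e^x - (1/2)e^(-x)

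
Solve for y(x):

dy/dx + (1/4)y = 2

Using integrating factor method:

General solution: y = 8 + Ce^(-x/4)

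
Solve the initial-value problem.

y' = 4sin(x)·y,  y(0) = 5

General solution: y = Ce^(-4cos(x))
Applying IC y(0) = 5:
Particular solution: y = 5e^(4(1-cos(x)))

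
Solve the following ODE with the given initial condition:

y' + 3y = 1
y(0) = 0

General solution: y = 1/3 + Ce^(-3x)
Applying y(0) = 0: C = 0 - 1/3 = -1/3
Particular solution: y = 1/3 - (1/3)e^(-3x)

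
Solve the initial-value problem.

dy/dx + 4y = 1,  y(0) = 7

General solution: y = 1/4 + Ce^(-4x)
Applying y(0) = 7: C = 7 - 1/4 = 27/4
Particular solution: y = 1/4 + (27/4)e^(-4x)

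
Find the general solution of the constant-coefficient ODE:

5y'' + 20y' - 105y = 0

Characteristic equation: 5r² + 20r - 105 = 0
Divide by 5: r² + 4r - 21 = 0
Roots: r = 3, -7 (distinct real)
General solution: y = C₁e^(3x) + C₂e^(-7x)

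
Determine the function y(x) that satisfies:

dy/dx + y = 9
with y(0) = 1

General solution: y = 9 + Ce^(-x)
Applying y(0) = 1: C = 1 - 9 = -8
Particular solution: y = 9 - 8e^(-x)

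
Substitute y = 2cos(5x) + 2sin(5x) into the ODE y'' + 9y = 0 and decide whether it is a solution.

Verification:
y'' = -50cos(5x) - 50sin(5x)
y'' + 9y ≠ 0 (frequency mismatch: got 25 instead of 9)

No, it is not a solution.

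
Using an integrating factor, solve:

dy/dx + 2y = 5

Using integrating factor method:

General solution: y = 5/2 + Ce^(-2x)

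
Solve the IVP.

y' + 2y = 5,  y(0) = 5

General solution: y = 5/2 + Ce^(-2x)
Applying y(0) = 5: C = 5 - 5/2 = 5/2
Particular solution: y = 5/2 + (5/2)e^(-2x)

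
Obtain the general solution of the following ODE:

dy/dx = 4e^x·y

Separating variables and integrating:
ln|y| = 4e^x + C

General solution: y = Ce^(4e^x)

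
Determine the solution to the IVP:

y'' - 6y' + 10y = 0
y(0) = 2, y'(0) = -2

General solution: y = e^(3x)(C₁cos(x) + C₂sin(x))
Complex roots r = 3 ± i
Applying ICs: C₁ = 2, C₂ = -8
Particular solution: y = e^(3x)(2cos(x) - 8sin(x))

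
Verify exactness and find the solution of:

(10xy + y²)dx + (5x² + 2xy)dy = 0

Verify exactness: ∂M/∂y = ∂N/∂x ✓
Find F(x,y) such that ∂F/∂x = M, ∂F/∂y = N
Solution: 5x²y + xy² = C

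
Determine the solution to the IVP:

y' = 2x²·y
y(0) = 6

General solution: y = Ce^(2x³/3)
Applying IC y(0) = 6:
Particular solution: y = 6e^(2x³/3)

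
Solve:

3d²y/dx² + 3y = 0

Characteristic equation: 3r² + 3 = 0
Divide by 3: r² + 1 = 0
Roots: r = ±i (complex conjugates)
General solution: y = C₁cos(x) + C₂sin(x)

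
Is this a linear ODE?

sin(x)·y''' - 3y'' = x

Yes. Linear (y and its derivatives appear to the first power only, no products of y terms)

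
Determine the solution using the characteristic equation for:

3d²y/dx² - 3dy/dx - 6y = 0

Characteristic equation: 3r² - 3r - 6 = 0
Divide by 3: r² - r - 2 = 0
Roots: r = 2, -1 (distinct real)
General solution: y = C₁e^(2x) + C₂e^(-x)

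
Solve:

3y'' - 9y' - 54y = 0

Characteristic equation: 3r² - 9r - 54 = 0
Divide by 3: r² - 3r - 18 = 0
Roots: r = 6, -3 (distinct real)
General solution: y = C₁e^(6x) + C₂e^(-3x)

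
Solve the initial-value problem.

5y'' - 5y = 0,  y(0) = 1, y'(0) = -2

General solution: y = C₁e^x + C₂e^(-x)
Applying ICs: C₁ = -1/2, C₂ = 3/2
Particular solution: y = -(1/2)e^x + (3/2)e^(-x)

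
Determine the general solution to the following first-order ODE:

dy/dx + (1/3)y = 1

Using integrating factor method:

General solution: y = 3 + Ce^(-x/3)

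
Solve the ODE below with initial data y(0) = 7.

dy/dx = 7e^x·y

General solution: y = Ce^(7e^x)
Applying IC y(0) = 7:
Particular solution: y = 7e^(7(e^x - 1))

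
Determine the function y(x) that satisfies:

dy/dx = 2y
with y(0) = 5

General solution: y = Ce^(2x)
Applying IC y(0) = 5:
Particular solution: y = 5e^(2x)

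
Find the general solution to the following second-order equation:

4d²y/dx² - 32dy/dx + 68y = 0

Characteristic equation: 4r² - 32r + 68 = 0
Divide by 4: r² - 8r + 17 = 0
Roots: r = 4 ± i (complex conjugates)
General solution: y = e^(4x)(C₁cos(x) + C₂sin(x))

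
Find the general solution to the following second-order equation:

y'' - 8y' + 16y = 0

Characteristic equation: r² - 8r + 16 = 0
Factored: (r - 4)² = 0
Repeated root: r = 4
General solution: y = (C₁ + C₂x)e^(4x)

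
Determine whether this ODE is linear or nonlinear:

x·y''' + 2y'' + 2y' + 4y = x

Linear (y and its derivatives appear to the first power only, no products of y terms)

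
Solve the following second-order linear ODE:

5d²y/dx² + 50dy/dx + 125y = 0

Characteristic equation: 5r² + 50r + 125 = 0
Divide by 5: r² + 10r + 25 = 0
Factored: (r + 5)² = 0
Repeated root: r = -5
General solution: y = (C₁ + C₂x)e^(-5x)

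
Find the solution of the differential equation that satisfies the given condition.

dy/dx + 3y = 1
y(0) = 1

General solution: y = 1/3 + Ce^(-3x)
Applying y(0) = 1: C = 1 - 1/3 = 2/3
Particular solution: y = 1/3 + (2/3)e^(-3x)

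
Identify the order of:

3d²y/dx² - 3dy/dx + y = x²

The order is 2 (highest derivative is of order 2).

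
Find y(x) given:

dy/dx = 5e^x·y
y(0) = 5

General solution: y = Ce^(5e^x)
Applying IC y(0) = 5:
Particular solution: y = 5e^(5(e^x - 1))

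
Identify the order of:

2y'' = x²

The order is 2 (highest derivative is of order 2).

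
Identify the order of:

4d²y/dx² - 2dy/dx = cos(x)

The order is 2 (highest derivative is of order 2).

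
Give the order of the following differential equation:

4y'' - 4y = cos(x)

The order is 2 (highest derivative is of order 2).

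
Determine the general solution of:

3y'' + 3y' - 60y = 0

Characteristic equation: 3r² + 3r - 60 = 0
Divide by 3: r² + r - 20 = 0
Roots: r = 4, -5 (distinct real)
General solution: y = C₁e^(4x) + C₂e^(-5x)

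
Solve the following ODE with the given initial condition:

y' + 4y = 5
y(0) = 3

General solution: y = 5/4 + Ce^(-4x)
Applying y(0) = 3: C = 3 - 5/4 = 7/4
Particular solution: y = 5/4 + (7/4)e^(-4x)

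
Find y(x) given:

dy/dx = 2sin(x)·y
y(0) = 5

General solution: y = Ce^(-2cos(x))
Applying IC y(0) = 5:
Particular solution: y = 5e^(2(1-cos(x)))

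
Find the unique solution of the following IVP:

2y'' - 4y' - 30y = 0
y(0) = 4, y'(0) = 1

General solution: y = C₁e^(5x) + C₂e^(-3x)
Applying ICs: C₁ = 13/8, C₂ = 19/8
Particular solution: y = (13/8)e^(5x) + (19/8)e^(-3x)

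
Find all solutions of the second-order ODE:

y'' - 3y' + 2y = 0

Characteristic equation: r² - 3r + 2 = 0
Roots: r = 1, 2 (distinct real)
General solution: y = C₁e^x + C₂e^(2x)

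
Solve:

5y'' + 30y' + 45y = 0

Characteristic equation: 5r² + 30r + 45 = 0
Divide by 5: r² + 6r + 9 = 0
Factored: (r + 3)² = 0
Repeated root: r = -3
General solution: y = (C₁ + C₂x)e^(-3x)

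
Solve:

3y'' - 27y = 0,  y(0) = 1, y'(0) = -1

General solution: y = C₁e^(3x) + C₂e^(-3x)
Applying ICs: C₁ = 1/3, C₂ = 2/3
Particular solution: y = (1/3)e^(3x) + (2/3)e^(-3x)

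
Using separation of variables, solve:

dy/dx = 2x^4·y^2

Separating variables and integrating:
-1/y = 2x^5/5 + C

General solution: y^-1 = (-2/5)x^5 + C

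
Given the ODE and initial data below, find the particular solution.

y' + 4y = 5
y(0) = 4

General solution: y = 5/4 + Ce^(-4x)
Applying y(0) = 4: C = 4 - 5/4 = 11/4
Particular solution: y = 5/4 + (11/4)e^(-4x)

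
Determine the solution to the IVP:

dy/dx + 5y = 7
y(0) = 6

General solution: y = 7/5 + Ce^(-5x)
Applying y(0) = 6: C = 6 - 7/5 = 23/5
Particular solution: y = 7/5 + (23/5)e^(-5x)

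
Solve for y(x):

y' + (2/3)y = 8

Using integrating factor method:

General solution: y = 12 + Ce^(-2x/3)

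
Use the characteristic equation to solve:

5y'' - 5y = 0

Characteristic equation: 5r² - 5 = 0
Divide by 5: r² - 1 = 0
Roots: r = 1, -1 (distinct real)
General solution: y = C₁e^x + C₂e^(-x)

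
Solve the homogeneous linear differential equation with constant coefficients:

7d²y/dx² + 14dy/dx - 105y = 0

Characteristic equation: 7r² + 14r - 105 = 0
Divide by 7: r² + 2r - 15 = 0
Roots: r = 3, -5 (distinct real)
General solution: y = C₁e^(3x) + C₂e^(-5x)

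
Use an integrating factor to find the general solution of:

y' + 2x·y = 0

Using integrating factor method:

General solution: y = Ce^(-x^2)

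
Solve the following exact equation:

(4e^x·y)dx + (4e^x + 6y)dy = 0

Verify exactness: ∂M/∂y = ∂N/∂x ✓
Find F(x,y) such that ∂F/∂x = M, ∂F/∂y = N
Solution: 4e^x·y + 3y² = C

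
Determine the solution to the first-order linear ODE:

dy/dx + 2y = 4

Using integrating factor method:

General solution: y = 2 + Ce^(-2x)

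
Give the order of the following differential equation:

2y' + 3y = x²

The order is 1 (highest derivative is of order 1).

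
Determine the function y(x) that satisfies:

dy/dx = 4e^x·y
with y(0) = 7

General solution: y = Ce^(4e^x)
Applying IC y(0) = 7:
Particular solution: y = 7e^(4(e^x - 1))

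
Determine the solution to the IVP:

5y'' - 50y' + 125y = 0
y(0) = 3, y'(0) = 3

General solution: y = (C₁ + C₂x)e^(5x)
Repeated root r = 5
Applying ICs: C₁ = 3, C₂ = -12
Particular solution: y = (3 - 12x)e^(5x)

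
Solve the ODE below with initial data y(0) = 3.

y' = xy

General solution: y = Ce^(x²/2)
Applying IC y(0) = 3:
Particular solution: y = 3e^(x²/2)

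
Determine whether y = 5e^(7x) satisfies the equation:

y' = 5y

Verification:
y = 5e^(7x)
y' = 35e^(7x)
But 5y = 25e^(7x)
y' ≠ 5y — the derivative does not match

No, it is not a solution.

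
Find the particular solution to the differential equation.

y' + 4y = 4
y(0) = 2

General solution: y = 1 + Ce^(-4x)
Applying y(0) = 2: C = 2 - 1 = 1
Particular solution: y = 1 + e^(-4x)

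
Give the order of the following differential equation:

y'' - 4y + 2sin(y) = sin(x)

The order is 2 (highest derivative is of order 2).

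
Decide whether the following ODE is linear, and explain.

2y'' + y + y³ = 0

Nonlinear (y³ term)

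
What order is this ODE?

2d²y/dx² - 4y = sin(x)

The order is 2 (highest derivative is of order 2).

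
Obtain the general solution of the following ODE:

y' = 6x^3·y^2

Separating variables and integrating:
-1/y = 3x^4/2 + C

General solution: y^-1 = (-3/2)x^4 + C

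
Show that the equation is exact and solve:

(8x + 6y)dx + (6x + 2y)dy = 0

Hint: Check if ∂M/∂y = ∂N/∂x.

Verify exactness: ∂M/∂y = ∂N/∂x ✓
Find F(x,y) such that ∂F/∂x = M, ∂F/∂y = N
Solution: 4x² + 6xy + y² = C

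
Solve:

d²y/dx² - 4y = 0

Characteristic equation: r² - 4 = 0
Roots: r = 2, -2 (distinct real)
General solution: y = C₁e^(2x) + C₂e^(-2x)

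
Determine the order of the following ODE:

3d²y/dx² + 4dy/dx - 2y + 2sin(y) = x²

The order is 2 (highest derivative is of order 2).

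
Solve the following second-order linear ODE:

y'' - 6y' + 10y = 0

Characteristic equation: r² - 6r + 10 = 0
Roots: r = 3 ± i (complex conjugates)
General solution: y = e^(3x)(C₁cos(x) + C₂sin(x))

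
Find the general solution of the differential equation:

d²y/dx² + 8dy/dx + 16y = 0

Characteristic equation: r² + 8r + 16 = 0
Factored: (r + 4)² = 0
Repeated root: r = -4
General solution: y = (C₁ + C₂x)e^(-4x)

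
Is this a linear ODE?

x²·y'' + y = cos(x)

Yes. Linear (y and its derivatives appear to the first power only, no products of y terms)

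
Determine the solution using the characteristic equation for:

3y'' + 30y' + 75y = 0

Characteristic equation: 3r² + 30r + 75 = 0
Divide by 3: r² + 10r + 25 = 0
Factored: (r + 5)² = 0
Repeated root: r = -5
General solution: y = (C₁ + C₂x)e^(-5x)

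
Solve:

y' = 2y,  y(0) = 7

General solution: y = Ce^(2x)
Applying IC y(0) = 7:
Particular solution: y = 7e^(2x)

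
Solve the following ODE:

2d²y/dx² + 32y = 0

Characteristic equation: 2r² + 32 = 0
Divide by 2: r² + 16 = 0
Roots: r = ±4i (complex conjugates)
General solution: y = C₁cos(4x) + C₂sin(4x)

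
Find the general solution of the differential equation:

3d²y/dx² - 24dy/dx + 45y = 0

Characteristic equation: 3r² - 24r + 45 = 0
Divide by 3: r² - 8r + 15 = 0
Roots: r = 5, 3 (distinct real)
General solution: y = C₁e^(5x) + C₂e^(3x)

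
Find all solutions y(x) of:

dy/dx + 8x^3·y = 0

Using integrating factor method:

General solution: y = Ce^(-2x^4)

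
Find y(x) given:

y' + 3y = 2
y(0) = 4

General solution: y = 2/3 + Ce^(-3x)
Applying y(0) = 4: C = 4 - 2/3 = 10/3
Particular solution: y = 2/3 + (10/3)e^(-3x)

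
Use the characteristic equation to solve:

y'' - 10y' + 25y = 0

Characteristic equation: r² - 10r + 25 = 0
Factored: (r - 5)² = 0
Repeated root: r = 5
General solution: y = (C₁ + C₂x)e^(5x)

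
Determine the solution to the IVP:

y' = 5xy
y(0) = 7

General solution: y = Ce^(5x²/2)
Applying IC y(0) = 7:
Particular solution: y = 7e^(5x²/2)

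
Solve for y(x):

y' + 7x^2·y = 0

Using integrating factor method:

General solution: y = Ce^(-7x^3/3)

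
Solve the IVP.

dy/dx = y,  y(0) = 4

General solution: y = Ce^x
Applying IC y(0) = 4:
Particular solution: y = 4e^x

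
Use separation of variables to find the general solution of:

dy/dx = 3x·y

Separating variables and integrating:
ln|y| = 3x^2/2 + C

General solution: y = Ce^(3x^2/2)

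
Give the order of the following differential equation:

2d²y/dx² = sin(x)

The order is 2 (highest derivative is of order 2).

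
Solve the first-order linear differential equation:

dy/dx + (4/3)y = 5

Using integrating factor method:

General solution: y = 15/4 + Ce^(-4x/3)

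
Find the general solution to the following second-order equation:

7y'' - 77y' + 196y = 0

Characteristic equation: 7r² - 77r + 196 = 0
Divide by 7: r² - 11r + 28 = 0
Roots: r = 4, 7 (distinct real)
General solution: y = C₁e^(4x) + C₂e^(7x)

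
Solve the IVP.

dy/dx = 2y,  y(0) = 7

General solution: y = Ce^(2x)
Applying IC y(0) = 7:
Particular solution: y = 7e^(2x)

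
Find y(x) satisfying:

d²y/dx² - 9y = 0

Characteristic equation: r² - 9 = 0
Roots: r = 3, -3 (distinct real)
General solution: y = C₁e^(3x) + C₂e^(-3x)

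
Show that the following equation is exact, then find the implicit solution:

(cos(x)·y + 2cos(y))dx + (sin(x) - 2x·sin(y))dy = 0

Verify exactness: ∂M/∂y = ∂N/∂x ✓
Find F(x,y) such that ∂F/∂x = M, ∂F/∂y = N
Solution: sin(x)·y + 2x·cos(y) = C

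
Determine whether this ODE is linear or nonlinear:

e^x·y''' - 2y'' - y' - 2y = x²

Linear (y and its derivatives appear to the first power only, no products of y terms)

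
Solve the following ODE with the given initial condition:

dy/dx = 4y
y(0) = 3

General solution: y = Ce^(4x)
Applying IC y(0) = 3:
Particular solution: y = 3e^(4x)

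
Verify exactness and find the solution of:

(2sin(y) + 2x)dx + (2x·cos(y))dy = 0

Verify exactness: ∂M/∂y = ∂N/∂x ✓
Find F(x,y) such that ∂F/∂x = M, ∂F/∂y = N
Solution: 2x·sin(y) + x² = C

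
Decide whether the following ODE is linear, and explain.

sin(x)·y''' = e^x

Linear (y and its derivatives appear to the first power only, no products of y terms)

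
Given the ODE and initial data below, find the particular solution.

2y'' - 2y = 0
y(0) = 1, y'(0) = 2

General solution: y = C₁e^x + C₂e^(-x)
Applying ICs: C₁ = 3/2, C₂ = -1/2
Particular solution: y = (3/2)e^x - (1/2)e^(-x)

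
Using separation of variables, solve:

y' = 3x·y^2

Separating variables and integrating:
-1/y = 3x^2/2 + C

General solution: y^-1 = (-3/2)x^2 + C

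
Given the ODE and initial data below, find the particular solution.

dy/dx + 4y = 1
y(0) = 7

General solution: y = 1/4 + Ce^(-4x)
Applying y(0) = 7: C = 7 - 1/4 = 27/4
Particular solution: y = 1/4 + (27/4)e^(-4x)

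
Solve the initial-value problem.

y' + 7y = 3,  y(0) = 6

General solution: y = 3/7 + Ce^(-7x)
Applying y(0) = 6: C = 6 - 3/7 = 39/7
Particular solution: y = 3/7 + (39/7)e^(-7x)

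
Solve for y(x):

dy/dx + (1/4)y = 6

Using integrating factor method:

General solution: y = 24 + Ce^(-x/4)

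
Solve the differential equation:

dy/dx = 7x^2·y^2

Separating variables and integrating:
-1/y = 7x^3/3 + C

General solution: y^-1 = (-7/3)x^3 + C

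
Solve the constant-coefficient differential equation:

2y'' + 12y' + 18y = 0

Characteristic equation: 2r² + 12r + 18 = 0
Divide by 2: r² + 6r + 9 = 0
Factored: (r + 3)² = 0
Repeated root: r = -3
General solution: y = (C₁ + C₂x)e^(-3x)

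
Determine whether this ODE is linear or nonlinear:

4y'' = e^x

Linear (y and its derivatives appear to the first power only, no products of y terms)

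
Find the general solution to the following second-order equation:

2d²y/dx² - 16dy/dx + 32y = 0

Characteristic equation: 2r² - 16r + 32 = 0
Divide by 2: r² - 8r + 16 = 0
Factored: (r - 4)² = 0
Repeated root: r = 4
General solution: y = (C₁ + C₂x)e^(4x)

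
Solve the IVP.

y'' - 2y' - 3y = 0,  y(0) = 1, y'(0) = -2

General solution: y = C₁e^(3x) + C₂e^(-x)
Applying ICs: C₁ = -1/4, C₂ = 5/4
Particular solution: y = -(1/4)e^(3x) + (5/4)e^(-x)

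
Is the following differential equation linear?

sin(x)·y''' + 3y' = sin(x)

Yes. Linear (y and its derivatives appear to the first power only, no products of y terms)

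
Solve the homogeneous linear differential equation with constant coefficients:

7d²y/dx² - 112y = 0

Characteristic equation: 7r² - 112 = 0
Divide by 7: r² - 16 = 0
Roots: r = 4, -4 (distinct real)
General solution: y = C₁e^(4x) + C₂e^(-4x)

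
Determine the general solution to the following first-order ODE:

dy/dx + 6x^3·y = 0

Using integrating factor method:

General solution: y = Ce^(-3x^4/2)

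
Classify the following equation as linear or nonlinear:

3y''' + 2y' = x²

Linear (y and its derivatives appear to the first power only, no products of y terms)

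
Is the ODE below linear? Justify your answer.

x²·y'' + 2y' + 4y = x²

Yes. Linear (y and its derivatives appear to the first power only, no products of y terms)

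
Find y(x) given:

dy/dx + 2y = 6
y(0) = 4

General solution: y = 3 + Ce^(-2x)
Applying y(0) = 4: C = 4 - 3 = 1
Particular solution: y = 3 + e^(-2x)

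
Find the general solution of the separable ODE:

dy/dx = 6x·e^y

Separating variables and integrating:
-e^(-y) = 3x² + C

General solution: y = -ln(C - 3x²)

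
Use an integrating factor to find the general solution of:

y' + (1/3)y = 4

Using integrating factor method:

General solution: y = 12 + Ce^(-x/3)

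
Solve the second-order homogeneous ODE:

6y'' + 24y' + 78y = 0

Characteristic equation: 6r² + 24r + 78 = 0
Divide by 6: r² + 4r + 13 = 0
Roots: r = -2 ± 3i (complex conjugates)
General solution: y = e^(-2x)(C₁cos(3x) + C₂sin(3x))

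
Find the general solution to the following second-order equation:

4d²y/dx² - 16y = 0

Characteristic equation: 4r² - 16 = 0
Divide by 4: r² - 4 = 0
Roots: r = 2, -2 (distinct real)
General solution: y = C₁e^(2x) + C₂e^(-2x)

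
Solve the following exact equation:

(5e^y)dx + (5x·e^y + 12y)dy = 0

Verify exactness: ∂M/∂y = ∂N/∂x ✓
Find F(x,y) such that ∂F/∂x = M, ∂F/∂y = N
Solution: 5x·e^y + 6y² = C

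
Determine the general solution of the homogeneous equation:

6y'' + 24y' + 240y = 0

Characteristic equation: 6r² + 24r + 240 = 0
Divide by 6: r² + 4r + 40 = 0
Roots: r = -2 ± 6i (complex conjugates)
General solution: y = e^(-2x)(C₁cos(6x) + C₂sin(6x))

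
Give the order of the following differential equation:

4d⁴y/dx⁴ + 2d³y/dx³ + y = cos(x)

The order is 4 (highest derivative is of order 4).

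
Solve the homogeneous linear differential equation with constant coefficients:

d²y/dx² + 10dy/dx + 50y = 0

Characteristic equation: r² + 10r + 50 = 0
Roots: r = -5 ± 5i (complex conjugates)
General solution: y = e^(-5x)(C₁cos(5x) + C₂sin(5x))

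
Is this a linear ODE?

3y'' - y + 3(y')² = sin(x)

No. Nonlinear ((y')² term)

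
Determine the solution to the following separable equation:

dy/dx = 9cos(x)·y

Separating variables and integrating:
ln|y| = 9sin(x) + C

General solution: y = Ce^(9sin(x))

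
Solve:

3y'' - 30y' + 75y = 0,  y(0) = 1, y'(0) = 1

General solution: y = (C₁ + C₂x)e^(5x)
Repeated root r = 5
Applying ICs: C₁ = 1, C₂ = -4
Particular solution: y = (1 - 4x)e^(5x)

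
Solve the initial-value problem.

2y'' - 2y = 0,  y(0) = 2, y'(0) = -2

General solution: y = C₁e^x + C₂e^(-x)
Applying ICs: C₁ = 0, C₂ = 2
Particular solution: y = 2e^(-x)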